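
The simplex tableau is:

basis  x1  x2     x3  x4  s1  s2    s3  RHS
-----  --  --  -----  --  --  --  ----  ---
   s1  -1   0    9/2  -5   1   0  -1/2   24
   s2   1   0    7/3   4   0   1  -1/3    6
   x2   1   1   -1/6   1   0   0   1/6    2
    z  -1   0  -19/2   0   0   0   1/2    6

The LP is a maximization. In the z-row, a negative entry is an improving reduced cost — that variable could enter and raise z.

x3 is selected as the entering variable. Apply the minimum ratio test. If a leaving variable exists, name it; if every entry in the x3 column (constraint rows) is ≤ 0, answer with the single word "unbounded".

s2

Ratios: row 1 (s1): 24/(9/2) = 16/3; row 2 (s2): 6/(7/3) = 18/7; row 3 (x2): entry -1/6 ≤ 0, skip.
Minimum ratio is in the s2 row, so s2 leaves.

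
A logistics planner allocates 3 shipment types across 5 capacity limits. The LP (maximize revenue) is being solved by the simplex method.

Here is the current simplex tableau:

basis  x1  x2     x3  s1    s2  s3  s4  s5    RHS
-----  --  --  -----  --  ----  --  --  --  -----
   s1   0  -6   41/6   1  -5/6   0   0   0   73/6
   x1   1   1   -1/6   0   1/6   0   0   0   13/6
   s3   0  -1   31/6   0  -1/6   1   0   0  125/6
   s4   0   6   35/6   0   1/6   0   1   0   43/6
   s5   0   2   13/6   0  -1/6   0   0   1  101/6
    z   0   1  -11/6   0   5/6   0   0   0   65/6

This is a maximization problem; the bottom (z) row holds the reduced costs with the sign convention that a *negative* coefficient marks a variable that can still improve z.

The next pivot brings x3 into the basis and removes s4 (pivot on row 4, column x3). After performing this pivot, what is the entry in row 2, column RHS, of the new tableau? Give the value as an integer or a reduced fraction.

Pivot element is row 4, column x3: 35/6.
Normalize row 4: new (row 4, RHS) = (43/6)/(35/6) = 43/35.
row 2 ← row 2 − (-1/6)·(new row 4): 13/6 − (-1/6)·(43/35) = 83/35.

83/35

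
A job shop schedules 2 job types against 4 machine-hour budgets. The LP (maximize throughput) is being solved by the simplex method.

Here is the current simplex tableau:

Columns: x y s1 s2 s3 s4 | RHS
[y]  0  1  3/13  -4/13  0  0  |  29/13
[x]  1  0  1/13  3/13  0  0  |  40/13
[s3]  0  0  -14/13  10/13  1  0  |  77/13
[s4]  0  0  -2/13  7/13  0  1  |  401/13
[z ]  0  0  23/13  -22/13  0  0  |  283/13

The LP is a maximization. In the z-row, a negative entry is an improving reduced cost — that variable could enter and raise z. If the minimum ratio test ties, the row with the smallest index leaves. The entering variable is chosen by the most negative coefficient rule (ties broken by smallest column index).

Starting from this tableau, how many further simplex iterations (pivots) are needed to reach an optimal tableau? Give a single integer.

pivot: s2 in, s3 out → z = 174/5
pivot: s1 in, x out → z = 147/4
No improving column remains; optimal.

2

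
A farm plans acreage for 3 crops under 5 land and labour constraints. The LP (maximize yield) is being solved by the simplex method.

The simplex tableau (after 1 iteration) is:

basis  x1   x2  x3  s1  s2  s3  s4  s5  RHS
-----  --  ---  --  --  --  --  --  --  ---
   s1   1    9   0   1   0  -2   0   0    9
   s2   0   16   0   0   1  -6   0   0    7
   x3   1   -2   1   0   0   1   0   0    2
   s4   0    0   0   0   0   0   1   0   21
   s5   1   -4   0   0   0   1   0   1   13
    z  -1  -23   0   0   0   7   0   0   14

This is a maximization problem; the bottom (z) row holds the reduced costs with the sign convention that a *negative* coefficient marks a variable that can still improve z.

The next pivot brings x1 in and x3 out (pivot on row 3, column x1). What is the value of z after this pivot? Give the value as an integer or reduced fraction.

16

Minimum ratio for x1: 2/1 = 2.
z changes by −(z-row coeff of x1)·ratio = −(-1)·2 = 2.
New z = 14 + 2 = 16.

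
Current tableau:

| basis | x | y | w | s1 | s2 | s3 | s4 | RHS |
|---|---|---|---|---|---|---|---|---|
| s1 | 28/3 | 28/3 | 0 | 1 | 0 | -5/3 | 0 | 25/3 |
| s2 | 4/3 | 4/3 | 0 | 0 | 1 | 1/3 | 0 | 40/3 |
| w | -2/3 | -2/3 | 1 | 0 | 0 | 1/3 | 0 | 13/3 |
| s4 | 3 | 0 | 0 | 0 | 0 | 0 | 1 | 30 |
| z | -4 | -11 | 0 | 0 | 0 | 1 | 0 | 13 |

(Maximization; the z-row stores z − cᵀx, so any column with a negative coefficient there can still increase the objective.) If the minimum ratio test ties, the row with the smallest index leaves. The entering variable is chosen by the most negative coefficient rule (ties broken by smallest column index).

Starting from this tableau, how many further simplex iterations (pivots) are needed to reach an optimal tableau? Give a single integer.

2

pivot: y in, s1 out → z = 639/28
pivot: s3 in, s2 out → z = 693/16
No improving column remains; optimal.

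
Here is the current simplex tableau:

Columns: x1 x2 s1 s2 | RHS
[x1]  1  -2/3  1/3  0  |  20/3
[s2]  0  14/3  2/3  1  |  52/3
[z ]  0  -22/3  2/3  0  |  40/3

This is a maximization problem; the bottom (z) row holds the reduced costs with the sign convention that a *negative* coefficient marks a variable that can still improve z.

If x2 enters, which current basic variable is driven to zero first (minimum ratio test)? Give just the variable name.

s2

Ratios: row 1 (x1): entry -2/3 ≤ 0, skip; row 2 (s2): (52/3)/(14/3) = 26/7.
Minimum ratio 26/7 is in the s2 row, so s2 leaves.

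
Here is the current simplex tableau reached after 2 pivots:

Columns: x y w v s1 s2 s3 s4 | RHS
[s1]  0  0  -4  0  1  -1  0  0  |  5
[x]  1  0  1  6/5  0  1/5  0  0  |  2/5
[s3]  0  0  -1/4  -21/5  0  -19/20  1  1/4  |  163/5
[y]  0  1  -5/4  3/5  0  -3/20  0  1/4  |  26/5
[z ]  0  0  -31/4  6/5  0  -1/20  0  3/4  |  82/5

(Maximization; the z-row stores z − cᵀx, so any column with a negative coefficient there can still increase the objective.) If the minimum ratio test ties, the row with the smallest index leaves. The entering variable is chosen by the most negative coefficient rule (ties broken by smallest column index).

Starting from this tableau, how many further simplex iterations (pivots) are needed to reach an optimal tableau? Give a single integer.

1

pivot: w in, x out → z = 39/2
No improving column remains; optimal.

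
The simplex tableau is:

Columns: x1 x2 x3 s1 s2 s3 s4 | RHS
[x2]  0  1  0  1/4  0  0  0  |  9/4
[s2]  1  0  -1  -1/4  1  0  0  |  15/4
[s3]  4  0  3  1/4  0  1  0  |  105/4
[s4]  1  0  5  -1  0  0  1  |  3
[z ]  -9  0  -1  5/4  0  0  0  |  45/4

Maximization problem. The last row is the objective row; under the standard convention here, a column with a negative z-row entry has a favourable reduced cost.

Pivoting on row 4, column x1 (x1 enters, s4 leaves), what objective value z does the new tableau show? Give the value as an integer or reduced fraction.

153/4

Minimum ratio for x1: 3/1 = 3.
z changes by −(z-row coeff of x1)·ratio = −(-9)·3 = 27.
New z = 45/4 + 27 = 153/4.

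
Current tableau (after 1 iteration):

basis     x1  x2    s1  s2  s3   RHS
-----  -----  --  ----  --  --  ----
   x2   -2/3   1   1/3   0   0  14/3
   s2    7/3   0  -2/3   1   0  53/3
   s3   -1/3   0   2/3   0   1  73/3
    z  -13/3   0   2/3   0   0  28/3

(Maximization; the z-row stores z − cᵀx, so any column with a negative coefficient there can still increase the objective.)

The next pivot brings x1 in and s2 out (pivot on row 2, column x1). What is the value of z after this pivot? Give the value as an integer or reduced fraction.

Minimum ratio for x1: (53/3)/(7/3) = 53/7.
z changes by −(z-row coeff of x1)·ratio = −(-13/3)·(53/7) = 689/21.
New z = 28/3 + (689/21) = 295/7.

295/7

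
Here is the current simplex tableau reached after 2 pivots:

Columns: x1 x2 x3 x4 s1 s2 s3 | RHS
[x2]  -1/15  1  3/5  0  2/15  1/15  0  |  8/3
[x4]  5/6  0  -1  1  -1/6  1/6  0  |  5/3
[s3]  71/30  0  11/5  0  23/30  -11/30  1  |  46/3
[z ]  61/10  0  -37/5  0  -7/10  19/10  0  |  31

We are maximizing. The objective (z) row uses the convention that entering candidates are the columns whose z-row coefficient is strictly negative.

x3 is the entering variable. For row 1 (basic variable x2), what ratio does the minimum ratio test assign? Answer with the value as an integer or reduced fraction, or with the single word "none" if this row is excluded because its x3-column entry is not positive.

40/9

Ratio = RHS / (x3 entry) = (8/3) / (3/5) = 40/9.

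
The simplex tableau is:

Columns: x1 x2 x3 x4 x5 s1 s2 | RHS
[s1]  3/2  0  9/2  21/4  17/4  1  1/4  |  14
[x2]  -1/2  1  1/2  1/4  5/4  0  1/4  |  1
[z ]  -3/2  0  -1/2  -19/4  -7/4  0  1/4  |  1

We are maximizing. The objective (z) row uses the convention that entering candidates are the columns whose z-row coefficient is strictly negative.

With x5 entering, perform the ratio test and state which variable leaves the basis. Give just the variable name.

x2

Ratios: row 1 (s1): 14/(17/4) = 56/17; row 2 (x2): 1/(5/4) = 4/5.
Minimum ratio 4/5 is in the x2 row, so x2 leaves.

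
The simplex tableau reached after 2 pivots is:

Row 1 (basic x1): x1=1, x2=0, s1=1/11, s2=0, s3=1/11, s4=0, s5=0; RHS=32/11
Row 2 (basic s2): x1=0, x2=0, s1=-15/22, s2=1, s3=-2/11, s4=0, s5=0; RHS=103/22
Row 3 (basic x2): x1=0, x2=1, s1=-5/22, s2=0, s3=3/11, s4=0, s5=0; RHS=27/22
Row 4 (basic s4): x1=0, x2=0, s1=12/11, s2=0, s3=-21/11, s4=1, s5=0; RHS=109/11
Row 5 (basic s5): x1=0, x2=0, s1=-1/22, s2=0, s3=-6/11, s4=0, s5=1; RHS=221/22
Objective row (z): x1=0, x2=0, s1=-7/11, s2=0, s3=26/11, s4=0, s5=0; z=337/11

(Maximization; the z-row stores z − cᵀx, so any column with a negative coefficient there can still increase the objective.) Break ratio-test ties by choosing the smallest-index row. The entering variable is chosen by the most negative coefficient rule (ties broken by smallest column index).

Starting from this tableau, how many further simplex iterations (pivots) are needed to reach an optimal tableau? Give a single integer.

1

pivot: s1 in, s4 out → z = 437/12
No improving column remains; optimal.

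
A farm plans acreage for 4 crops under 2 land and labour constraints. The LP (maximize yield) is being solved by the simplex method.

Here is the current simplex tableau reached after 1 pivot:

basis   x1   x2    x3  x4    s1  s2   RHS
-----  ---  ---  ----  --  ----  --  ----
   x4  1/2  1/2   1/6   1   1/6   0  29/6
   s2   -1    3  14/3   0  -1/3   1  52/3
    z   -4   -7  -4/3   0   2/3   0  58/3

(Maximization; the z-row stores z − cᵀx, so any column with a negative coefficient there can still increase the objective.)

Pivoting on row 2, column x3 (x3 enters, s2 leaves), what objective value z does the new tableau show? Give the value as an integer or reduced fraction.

170/7

Minimum ratio for x3: (52/3)/(14/3) = 26/7.
z changes by −(z-row coeff of x3)·ratio = −(-4/3)·(26/7) = 104/21.
New z = 58/3 + (104/21) = 170/7.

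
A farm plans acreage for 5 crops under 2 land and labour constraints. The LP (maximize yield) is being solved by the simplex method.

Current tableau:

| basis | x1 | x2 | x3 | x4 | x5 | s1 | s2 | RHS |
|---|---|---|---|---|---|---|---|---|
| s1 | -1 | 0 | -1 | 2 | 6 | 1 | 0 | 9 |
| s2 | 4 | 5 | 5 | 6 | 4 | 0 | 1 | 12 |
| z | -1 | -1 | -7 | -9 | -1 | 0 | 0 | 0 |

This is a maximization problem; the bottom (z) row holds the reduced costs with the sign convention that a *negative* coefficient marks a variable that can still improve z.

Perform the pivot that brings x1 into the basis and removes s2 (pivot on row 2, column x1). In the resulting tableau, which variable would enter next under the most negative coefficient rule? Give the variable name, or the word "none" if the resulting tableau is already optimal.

x4

Pivot element 4. New z-row = old z-row − (-1)·(row 2/4).
Updated z-row coefficients: x1: 0, x2: 1/4, x3: -23/4, x4: -15/2, x5: 0, s1: 0, s2: 1/4.
The most negative is -15/2 in column x4, so x4 would enter next.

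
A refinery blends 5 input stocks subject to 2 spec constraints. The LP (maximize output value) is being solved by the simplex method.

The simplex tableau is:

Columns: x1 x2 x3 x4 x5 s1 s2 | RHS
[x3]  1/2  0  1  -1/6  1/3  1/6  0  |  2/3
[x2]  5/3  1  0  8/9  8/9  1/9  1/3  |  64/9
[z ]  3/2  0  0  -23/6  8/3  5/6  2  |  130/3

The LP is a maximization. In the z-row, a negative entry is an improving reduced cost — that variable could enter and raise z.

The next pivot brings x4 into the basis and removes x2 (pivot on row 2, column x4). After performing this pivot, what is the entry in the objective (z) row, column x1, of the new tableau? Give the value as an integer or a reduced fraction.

Pivot element is row 2, column x4: 8/9.
Normalize row 2: new (row 2, x1) = (5/3)/(8/9) = 15/8.
z-row ← z-row − (-23/6)·(new row 2): 3/2 − (-23/6)·(15/8) = 139/16.

139/16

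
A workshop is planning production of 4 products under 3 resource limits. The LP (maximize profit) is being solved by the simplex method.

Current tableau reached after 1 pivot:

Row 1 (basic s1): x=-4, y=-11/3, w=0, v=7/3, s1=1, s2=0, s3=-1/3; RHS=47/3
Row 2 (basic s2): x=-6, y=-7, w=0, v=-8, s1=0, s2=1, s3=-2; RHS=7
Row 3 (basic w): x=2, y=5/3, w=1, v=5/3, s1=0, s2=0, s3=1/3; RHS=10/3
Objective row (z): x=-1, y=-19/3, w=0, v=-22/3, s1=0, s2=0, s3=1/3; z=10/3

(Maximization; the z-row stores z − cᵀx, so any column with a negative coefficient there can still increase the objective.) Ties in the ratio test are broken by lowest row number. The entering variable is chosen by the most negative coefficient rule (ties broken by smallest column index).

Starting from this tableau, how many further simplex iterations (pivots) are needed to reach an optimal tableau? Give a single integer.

pivot: v in, w out → z = 18
No improving column remains; optimal.

1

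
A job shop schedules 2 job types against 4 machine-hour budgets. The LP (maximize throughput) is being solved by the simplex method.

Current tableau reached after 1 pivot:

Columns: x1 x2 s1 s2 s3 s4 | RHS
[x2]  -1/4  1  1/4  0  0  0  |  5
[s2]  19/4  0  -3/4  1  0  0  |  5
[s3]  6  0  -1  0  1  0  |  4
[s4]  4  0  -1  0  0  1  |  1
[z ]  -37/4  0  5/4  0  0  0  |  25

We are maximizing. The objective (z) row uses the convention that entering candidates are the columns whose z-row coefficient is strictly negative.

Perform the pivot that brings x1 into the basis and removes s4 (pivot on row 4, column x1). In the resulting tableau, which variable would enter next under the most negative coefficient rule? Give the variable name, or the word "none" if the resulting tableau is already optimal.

Pivot element 4. New z-row = old z-row − (-37/4)·(row 4/4).
Updated z-row coefficients: x1: 0, x2: 0, s1: -17/16, s2: 0, s3: 0, s4: 37/16.
The most negative is -17/16 in column s1, so s1 would enter next.

s1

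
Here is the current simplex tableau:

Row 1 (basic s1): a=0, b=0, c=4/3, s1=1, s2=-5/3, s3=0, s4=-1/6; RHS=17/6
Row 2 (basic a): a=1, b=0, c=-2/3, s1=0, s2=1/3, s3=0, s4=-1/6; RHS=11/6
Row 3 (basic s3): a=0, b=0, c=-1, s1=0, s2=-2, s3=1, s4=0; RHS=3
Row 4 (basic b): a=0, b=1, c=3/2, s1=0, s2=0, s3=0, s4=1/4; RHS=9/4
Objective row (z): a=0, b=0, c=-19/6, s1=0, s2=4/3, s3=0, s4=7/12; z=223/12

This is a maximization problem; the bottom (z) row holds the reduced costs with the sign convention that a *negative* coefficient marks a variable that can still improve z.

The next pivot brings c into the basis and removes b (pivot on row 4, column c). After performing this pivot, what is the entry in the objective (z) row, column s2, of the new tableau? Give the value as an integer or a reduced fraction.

Pivot element is row 4, column c: 3/2.
Normalize row 4: new (row 4, s2) = 0/(3/2) = 0.
z-row ← z-row − (-19/6)·(new row 4): 4/3 − (-19/6)·0 = 4/3.

4/3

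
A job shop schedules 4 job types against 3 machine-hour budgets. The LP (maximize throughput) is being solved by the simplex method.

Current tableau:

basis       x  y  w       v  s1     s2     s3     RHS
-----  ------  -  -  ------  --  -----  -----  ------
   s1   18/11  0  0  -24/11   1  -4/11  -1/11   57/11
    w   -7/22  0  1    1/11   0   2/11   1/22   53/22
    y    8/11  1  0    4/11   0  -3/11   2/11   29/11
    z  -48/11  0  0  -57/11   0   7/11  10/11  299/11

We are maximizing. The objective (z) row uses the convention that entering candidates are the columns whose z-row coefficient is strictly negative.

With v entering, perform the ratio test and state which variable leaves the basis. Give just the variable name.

y

Ratios: row 1 (s1): entry -24/11 ≤ 0, skip; row 2 (w): (53/22)/(1/11) = 53/2; row 3 (y): (29/11)/(4/11) = 29/4.
Minimum ratio 29/4 is in the y row, so y leaves.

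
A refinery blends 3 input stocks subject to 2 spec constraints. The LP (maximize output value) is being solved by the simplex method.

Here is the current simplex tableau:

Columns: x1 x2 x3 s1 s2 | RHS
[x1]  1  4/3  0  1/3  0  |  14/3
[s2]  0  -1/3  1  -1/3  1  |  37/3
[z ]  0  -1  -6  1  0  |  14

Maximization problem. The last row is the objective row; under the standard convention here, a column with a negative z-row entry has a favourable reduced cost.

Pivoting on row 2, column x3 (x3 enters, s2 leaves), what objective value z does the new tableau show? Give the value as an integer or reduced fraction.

88

Minimum ratio for x3: (37/3)/1 = 37/3.
z changes by −(z-row coeff of x3)·ratio = −(-6)·(37/3) = 74.
New z = 14 + 74 = 88.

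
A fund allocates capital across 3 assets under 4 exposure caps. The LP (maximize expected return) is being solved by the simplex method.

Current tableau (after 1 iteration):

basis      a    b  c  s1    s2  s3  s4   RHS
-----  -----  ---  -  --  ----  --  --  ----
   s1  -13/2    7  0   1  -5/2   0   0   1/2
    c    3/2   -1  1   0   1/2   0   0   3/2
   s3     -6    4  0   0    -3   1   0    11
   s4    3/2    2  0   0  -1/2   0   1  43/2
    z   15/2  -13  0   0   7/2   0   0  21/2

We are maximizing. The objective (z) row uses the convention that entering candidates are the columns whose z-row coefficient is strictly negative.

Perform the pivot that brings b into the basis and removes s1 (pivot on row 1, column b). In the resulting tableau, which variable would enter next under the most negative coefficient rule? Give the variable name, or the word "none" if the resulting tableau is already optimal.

a

Pivot element 7. New z-row = old z-row − (-13)·(row 1/7).
Updated z-row coefficients: a: -32/7, b: 0, c: 0, s1: 13/7, s2: -8/7, s3: 0, s4: 0.
The most negative is -32/7 in column a, so a would enter next.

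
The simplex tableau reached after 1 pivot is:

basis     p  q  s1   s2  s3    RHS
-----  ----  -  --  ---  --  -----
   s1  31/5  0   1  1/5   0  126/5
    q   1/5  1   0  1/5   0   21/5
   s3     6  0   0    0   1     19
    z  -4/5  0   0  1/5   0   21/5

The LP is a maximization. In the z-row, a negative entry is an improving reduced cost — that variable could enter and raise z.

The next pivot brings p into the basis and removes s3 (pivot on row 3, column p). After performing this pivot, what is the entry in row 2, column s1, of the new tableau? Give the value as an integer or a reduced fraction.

0

Pivot element is row 3, column p: 6.
Normalize row 3: new (row 3, s1) = 0/6 = 0.
row 2 ← row 2 − (1/5)·(new row 3): 0 − (1/5)·0 = 0.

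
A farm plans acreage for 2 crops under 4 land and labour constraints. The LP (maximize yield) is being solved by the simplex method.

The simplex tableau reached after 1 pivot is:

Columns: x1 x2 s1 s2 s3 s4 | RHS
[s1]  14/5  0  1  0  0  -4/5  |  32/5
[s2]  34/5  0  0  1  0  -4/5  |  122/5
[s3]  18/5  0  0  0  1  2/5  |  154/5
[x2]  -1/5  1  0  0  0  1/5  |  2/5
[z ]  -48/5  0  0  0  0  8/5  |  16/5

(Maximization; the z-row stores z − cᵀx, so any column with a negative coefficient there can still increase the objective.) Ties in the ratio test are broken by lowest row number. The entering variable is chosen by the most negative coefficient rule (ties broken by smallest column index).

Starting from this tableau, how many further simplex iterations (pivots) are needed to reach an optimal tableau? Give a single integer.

2

pivot: x1 in, s1 out → z = 176/7
pivot: s4 in, x2 out → z = 32
No improving column remains; optimal.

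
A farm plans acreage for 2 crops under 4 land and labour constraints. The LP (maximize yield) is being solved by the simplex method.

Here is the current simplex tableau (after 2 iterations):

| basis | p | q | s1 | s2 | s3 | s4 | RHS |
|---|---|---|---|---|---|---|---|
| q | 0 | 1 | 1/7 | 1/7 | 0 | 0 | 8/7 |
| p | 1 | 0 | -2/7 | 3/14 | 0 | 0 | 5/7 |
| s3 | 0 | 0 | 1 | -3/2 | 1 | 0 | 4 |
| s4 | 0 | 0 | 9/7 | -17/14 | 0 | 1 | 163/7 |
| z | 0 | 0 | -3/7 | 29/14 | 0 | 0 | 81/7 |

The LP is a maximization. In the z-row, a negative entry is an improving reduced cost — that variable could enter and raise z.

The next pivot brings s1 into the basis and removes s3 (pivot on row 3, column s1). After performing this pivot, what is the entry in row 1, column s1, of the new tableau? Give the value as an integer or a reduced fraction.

Pivot element is row 3, column s1: 1.
Normalize row 3: new (row 3, s1) = 1/1 = 1.
row 1 ← row 1 − (1/7)·(new row 3): 1/7 − (1/7)·1 = 0.

0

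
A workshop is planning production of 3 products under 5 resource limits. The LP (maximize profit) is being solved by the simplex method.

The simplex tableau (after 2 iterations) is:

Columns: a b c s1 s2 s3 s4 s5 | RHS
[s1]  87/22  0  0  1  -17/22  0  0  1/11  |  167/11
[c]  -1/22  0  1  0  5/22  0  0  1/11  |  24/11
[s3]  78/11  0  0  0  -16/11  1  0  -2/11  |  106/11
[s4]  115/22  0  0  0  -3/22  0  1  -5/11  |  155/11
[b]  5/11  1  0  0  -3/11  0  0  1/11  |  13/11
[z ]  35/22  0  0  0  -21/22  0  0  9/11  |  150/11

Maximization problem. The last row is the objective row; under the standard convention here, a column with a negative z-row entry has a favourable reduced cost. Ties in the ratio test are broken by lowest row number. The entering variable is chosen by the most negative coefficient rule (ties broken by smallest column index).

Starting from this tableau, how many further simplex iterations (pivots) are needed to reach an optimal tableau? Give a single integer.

pivot: s2 in, c out → z = 114/5
No improving column remains; optimal.

1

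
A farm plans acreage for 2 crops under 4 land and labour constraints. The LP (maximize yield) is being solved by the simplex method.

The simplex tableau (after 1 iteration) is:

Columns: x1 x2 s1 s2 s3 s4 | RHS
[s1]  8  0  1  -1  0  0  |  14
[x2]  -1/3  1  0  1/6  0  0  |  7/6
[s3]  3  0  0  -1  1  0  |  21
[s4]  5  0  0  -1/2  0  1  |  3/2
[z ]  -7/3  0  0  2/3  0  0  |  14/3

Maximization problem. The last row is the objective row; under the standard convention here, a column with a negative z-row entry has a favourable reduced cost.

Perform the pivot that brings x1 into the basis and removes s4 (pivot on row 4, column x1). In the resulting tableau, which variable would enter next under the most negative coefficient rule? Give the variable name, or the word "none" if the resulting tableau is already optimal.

none

Pivot element 5. New z-row = old z-row − (-7/3)·(row 4/5).
Updated z-row coefficients: x1: 0, x2: 0, s1: 0, s2: 13/30, s3: 0, s4: 7/15.
No coefficient is strictly negative; the tableau after this pivot is optimal.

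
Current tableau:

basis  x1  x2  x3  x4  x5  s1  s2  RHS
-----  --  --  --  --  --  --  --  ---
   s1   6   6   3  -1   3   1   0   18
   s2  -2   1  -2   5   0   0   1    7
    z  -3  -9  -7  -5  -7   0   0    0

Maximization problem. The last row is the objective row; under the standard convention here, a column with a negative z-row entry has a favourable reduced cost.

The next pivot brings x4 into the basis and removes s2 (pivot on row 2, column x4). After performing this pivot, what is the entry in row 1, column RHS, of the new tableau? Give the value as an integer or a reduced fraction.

97/5

Pivot element is row 2, column x4: 5.
Normalize row 2: new (row 2, RHS) = 7/5 = 7/5.
row 1 ← row 1 − (-1)·(new row 2): 18 − (-1)·(7/5) = 97/5.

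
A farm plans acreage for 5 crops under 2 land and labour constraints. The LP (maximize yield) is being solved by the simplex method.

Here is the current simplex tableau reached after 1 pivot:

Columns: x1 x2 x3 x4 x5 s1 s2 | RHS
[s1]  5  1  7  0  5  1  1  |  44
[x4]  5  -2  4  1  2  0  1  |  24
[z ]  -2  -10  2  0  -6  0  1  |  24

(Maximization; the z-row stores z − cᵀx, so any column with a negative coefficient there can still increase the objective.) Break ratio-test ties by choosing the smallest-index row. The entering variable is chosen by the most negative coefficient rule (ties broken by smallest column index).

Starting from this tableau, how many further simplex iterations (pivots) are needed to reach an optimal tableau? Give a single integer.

pivot: x2 in, s1 out → z = 464
No improving column remains; optimal.

1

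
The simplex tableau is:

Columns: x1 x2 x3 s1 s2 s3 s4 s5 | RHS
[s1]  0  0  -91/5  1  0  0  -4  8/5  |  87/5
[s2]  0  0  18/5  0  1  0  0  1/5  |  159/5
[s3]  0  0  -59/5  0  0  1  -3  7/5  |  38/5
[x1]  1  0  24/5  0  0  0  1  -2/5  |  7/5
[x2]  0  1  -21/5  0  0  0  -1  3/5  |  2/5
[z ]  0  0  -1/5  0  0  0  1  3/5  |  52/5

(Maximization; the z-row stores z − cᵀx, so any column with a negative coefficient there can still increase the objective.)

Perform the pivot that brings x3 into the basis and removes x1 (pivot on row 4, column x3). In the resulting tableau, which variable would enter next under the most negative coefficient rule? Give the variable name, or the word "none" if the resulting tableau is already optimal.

none

Pivot element 24/5. New z-row = old z-row − (-1/5)·(row 4/(24/5)).
Updated z-row coefficients: x1: 1/24, x2: 0, x3: 0, s1: 0, s2: 0, s3: 0, s4: 25/24, s5: 7/12.
No coefficient is strictly negative; the tableau after this pivot is optimal.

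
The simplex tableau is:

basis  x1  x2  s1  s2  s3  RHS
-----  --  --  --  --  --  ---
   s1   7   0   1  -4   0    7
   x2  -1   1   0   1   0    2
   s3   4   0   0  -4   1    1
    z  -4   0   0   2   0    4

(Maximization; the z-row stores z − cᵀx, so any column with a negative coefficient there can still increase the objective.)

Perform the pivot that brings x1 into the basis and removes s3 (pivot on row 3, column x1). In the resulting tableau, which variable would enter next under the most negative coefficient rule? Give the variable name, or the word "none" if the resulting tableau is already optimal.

s2

Pivot element 4. New z-row = old z-row − (-4)·(row 3/4).
Updated z-row coefficients: x1: 0, x2: 0, s1: 0, s2: -2, s3: 1.
The most negative is -2 in column s2, so s2 would enter next.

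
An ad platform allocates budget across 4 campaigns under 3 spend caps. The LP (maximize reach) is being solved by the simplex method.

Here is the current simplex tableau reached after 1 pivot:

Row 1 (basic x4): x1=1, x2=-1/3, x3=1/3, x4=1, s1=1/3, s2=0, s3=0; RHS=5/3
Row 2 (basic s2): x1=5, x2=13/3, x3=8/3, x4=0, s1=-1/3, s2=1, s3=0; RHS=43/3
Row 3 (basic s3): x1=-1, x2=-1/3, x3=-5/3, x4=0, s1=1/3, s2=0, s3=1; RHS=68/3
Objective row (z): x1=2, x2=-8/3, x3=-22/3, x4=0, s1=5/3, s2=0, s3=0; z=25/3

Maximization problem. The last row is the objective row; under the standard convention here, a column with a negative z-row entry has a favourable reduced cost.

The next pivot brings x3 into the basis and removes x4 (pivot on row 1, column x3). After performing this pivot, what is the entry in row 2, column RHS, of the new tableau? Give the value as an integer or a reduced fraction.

1

Pivot element is row 1, column x3: 1/3.
Normalize row 1: new (row 1, RHS) = (5/3)/(1/3) = 5.
row 2 ← row 2 − (8/3)·(new row 1): 43/3 − (8/3)·5 = 1.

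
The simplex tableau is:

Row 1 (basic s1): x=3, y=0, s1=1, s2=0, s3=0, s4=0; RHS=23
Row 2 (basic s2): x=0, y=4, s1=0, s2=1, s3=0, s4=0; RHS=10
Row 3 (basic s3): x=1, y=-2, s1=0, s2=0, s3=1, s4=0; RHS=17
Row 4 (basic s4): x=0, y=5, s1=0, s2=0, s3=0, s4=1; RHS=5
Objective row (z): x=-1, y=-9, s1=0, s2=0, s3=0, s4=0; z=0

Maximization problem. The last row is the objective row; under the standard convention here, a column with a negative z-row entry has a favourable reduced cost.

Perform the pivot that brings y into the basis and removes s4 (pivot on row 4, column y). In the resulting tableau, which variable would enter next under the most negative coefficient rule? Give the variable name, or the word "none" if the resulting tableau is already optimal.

x

Pivot element 5. New z-row = old z-row − (-9)·(row 4/5).
Updated z-row coefficients: x: -1, y: 0, s1: 0, s2: 0, s3: 0, s4: 9/5.
The most negative is -1 in column x, so x would enter next.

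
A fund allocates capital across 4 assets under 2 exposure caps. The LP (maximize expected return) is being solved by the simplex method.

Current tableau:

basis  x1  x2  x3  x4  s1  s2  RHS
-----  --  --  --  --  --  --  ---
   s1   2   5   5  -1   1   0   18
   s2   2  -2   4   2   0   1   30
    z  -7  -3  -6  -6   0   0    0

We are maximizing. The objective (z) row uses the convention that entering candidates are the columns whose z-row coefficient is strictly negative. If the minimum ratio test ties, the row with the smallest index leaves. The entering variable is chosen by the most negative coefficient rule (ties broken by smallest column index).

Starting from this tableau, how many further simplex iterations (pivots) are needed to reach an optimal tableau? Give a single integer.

3

pivot: x1 in, s1 out → z = 63
pivot: x4 in, s2 out → z = 101
pivot: x2 in, x1 out → z = 657/4
No improving column remains; optimal.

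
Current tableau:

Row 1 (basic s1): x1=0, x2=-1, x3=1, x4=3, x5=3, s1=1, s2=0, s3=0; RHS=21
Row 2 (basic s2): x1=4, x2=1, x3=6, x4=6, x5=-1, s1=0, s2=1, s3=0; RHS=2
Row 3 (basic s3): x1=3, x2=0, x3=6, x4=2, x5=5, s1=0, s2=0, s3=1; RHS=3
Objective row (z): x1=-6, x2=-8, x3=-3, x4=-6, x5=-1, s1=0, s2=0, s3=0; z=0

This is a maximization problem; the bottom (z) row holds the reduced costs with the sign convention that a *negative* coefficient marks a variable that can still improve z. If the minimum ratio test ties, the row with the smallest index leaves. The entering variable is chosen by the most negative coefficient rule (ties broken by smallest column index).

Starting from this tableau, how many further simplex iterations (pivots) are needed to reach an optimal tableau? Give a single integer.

2

pivot: x2 in, s2 out → z = 16
pivot: x5 in, s3 out → z = 107/5
No improving column remains; optimal.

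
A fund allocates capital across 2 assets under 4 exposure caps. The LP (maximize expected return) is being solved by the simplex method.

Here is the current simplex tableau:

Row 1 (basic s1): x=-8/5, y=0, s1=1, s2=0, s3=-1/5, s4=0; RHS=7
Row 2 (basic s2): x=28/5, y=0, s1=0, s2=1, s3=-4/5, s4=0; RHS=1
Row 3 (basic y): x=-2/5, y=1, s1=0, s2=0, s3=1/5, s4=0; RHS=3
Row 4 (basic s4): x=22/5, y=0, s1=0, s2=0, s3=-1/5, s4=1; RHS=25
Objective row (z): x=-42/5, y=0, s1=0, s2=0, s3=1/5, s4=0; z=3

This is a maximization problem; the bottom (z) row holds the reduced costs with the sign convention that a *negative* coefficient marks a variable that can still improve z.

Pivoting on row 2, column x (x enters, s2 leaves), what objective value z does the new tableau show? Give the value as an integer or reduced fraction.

Minimum ratio for x: 1/(28/5) = 5/28.
z changes by −(z-row coeff of x)·ratio = −(-42/5)·(5/28) = 3/2.
New z = 3 + (3/2) = 9/2.

9/2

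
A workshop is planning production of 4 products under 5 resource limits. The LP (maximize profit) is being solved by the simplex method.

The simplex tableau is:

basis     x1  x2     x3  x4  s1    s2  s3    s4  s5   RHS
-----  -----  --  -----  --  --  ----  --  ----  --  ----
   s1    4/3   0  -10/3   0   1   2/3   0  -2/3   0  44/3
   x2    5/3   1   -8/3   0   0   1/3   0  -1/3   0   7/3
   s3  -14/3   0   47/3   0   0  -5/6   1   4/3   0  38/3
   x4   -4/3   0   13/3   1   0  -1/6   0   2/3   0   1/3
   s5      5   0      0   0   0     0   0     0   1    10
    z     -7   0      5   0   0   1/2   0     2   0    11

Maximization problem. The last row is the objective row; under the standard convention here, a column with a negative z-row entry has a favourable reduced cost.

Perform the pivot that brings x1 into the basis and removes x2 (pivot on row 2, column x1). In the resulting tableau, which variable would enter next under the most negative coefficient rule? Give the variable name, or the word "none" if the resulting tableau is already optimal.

x3

Pivot element 5/3. New z-row = old z-row − (-7)·(row 2/(5/3)).
Updated z-row coefficients: x1: 0, x2: 21/5, x3: -31/5, x4: 0, s1: 0, s2: 19/10, s3: 0, s4: 3/5, s5: 0.
The most negative is -31/5 in column x3, so x3 would enter next.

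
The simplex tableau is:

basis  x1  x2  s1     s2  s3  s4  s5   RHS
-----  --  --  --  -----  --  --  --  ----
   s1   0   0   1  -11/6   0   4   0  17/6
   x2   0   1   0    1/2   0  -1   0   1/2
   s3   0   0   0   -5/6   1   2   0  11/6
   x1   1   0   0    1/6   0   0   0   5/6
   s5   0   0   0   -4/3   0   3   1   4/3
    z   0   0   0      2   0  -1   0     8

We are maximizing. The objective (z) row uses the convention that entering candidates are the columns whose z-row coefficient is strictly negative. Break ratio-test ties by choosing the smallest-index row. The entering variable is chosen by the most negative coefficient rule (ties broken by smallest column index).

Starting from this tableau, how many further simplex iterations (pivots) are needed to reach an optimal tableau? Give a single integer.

1

pivot: s4 in, s5 out → z = 76/9
No improving column remains; optimal.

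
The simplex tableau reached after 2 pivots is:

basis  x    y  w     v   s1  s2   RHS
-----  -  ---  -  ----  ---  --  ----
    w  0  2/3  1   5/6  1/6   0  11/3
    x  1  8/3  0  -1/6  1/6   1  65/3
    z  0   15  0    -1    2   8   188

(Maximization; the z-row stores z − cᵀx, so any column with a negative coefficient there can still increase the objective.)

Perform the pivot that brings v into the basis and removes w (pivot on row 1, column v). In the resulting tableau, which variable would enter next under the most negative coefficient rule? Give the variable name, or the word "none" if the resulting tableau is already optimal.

none

Pivot element 5/6. New z-row = old z-row − (-1)·(row 1/(5/6)).
Updated z-row coefficients: x: 0, y: 79/5, w: 6/5, v: 0, s1: 11/5, s2: 8.
No coefficient is strictly negative; the tableau after this pivot is optimal.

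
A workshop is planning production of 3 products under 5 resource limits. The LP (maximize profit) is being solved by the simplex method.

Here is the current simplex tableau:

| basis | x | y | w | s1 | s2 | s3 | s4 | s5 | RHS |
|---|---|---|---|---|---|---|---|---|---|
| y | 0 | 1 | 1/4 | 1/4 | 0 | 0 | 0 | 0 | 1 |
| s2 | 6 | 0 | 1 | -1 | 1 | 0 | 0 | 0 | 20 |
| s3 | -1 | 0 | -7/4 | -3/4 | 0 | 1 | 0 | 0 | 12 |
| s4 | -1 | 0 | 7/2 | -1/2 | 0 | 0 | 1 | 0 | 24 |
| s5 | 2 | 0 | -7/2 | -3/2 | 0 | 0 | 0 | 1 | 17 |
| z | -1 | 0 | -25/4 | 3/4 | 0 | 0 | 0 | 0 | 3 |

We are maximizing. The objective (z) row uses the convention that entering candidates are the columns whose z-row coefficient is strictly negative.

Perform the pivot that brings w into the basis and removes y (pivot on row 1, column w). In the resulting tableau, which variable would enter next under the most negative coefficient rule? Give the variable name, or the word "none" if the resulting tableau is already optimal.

Pivot element 1/4. New z-row = old z-row − (-25/4)·(row 1/(1/4)).
Updated z-row coefficients: x: -1, y: 25, w: 0, s1: 7, s2: 0, s3: 0, s4: 0, s5: 0.
The most negative is -1 in column x, so x would enter next.

x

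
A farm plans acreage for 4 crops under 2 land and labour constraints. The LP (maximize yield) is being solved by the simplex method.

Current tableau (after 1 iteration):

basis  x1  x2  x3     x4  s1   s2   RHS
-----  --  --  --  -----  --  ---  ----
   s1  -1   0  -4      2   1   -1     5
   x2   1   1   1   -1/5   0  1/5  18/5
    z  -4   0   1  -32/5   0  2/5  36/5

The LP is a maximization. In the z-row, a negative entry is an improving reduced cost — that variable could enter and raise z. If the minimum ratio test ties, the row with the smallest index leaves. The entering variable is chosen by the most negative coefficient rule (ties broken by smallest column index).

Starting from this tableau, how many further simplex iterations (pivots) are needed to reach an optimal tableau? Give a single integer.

pivot: x4 in, s1 out → z = 116/5
pivot: x3 in, x2 out → z = 623/6
pivot: s2 in, x3 out → z = 138
No improving column remains; optimal.

3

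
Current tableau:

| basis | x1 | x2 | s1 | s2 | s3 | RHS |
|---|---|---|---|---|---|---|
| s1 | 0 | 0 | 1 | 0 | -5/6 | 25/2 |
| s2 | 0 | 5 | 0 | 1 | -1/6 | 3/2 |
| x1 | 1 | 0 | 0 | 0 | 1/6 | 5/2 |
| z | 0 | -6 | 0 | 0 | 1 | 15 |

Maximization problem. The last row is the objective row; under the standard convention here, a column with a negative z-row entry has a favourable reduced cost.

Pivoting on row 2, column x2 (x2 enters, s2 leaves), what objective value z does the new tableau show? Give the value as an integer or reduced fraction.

84/5

Minimum ratio for x2: (3/2)/5 = 3/10.
z changes by −(z-row coeff of x2)·ratio = −(-6)·(3/10) = 9/5.
New z = 15 + (9/5) = 84/5.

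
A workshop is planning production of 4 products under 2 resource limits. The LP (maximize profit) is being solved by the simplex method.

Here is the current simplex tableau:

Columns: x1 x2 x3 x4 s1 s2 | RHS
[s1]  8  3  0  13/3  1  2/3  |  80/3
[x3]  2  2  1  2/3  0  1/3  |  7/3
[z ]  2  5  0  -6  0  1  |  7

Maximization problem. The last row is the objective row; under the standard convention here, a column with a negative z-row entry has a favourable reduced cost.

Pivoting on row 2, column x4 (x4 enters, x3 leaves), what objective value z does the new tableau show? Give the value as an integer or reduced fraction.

28

Minimum ratio for x4: (7/3)/(2/3) = 7/2.
z changes by −(z-row coeff of x4)·ratio = −(-6)·(7/2) = 21.
New z = 7 + 21 = 28.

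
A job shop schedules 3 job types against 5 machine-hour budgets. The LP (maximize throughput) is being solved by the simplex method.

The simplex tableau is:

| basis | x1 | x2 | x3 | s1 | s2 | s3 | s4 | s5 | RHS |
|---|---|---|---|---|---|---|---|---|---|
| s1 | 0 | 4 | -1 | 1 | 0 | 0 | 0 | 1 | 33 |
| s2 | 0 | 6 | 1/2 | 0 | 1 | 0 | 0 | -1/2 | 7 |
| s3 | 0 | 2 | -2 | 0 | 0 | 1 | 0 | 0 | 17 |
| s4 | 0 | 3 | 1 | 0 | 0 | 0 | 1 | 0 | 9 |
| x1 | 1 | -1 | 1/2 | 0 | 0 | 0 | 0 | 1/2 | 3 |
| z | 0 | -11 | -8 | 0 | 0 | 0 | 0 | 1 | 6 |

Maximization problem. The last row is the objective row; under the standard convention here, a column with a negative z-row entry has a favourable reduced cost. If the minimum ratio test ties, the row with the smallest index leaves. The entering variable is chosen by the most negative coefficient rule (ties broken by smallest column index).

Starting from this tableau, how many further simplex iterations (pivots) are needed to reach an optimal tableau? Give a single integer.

pivot: x2 in, s2 out → z = 113/6
pivot: x3 in, x1 out → z = 486/7
No improving column remains; optimal.

2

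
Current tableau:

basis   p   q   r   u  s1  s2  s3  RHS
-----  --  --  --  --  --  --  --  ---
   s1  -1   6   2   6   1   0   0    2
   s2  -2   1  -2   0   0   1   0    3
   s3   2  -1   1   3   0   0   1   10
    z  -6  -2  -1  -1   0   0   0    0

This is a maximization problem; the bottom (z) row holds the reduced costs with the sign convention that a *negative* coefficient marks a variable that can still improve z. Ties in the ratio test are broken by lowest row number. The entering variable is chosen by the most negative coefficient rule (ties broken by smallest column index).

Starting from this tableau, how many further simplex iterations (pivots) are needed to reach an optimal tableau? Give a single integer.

2

pivot: p in, s3 out → z = 30
pivot: q in, s1 out → z = 400/11
No improving column remains; optimal.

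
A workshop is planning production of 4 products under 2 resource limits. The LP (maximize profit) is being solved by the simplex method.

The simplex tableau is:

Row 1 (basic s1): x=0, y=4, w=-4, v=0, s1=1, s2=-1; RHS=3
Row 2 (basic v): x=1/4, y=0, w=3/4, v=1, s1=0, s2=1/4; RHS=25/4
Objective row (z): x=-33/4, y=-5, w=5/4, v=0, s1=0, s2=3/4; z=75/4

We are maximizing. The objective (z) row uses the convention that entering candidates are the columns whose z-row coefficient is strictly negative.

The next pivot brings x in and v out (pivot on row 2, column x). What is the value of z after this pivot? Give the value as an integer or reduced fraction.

225

Minimum ratio for x: (25/4)/(1/4) = 25.
z changes by −(z-row coeff of x)·ratio = −(-33/4)·25 = 825/4.
New z = 75/4 + (825/4) = 225.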